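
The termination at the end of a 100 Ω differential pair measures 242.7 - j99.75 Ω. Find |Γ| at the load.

|Γ| ≈ 0.488

Γ = (Z_L − Z_0)/(Z_L + Z_0) = (142.7 − j99.75)/(342.7 − j99.75)
|Γ| = 174/357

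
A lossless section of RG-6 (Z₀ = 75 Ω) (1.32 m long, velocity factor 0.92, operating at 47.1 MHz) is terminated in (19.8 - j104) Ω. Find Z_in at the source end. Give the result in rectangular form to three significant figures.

Z_in ≈ 8.27 + j36.6 Ω

λ = v/f = 0.92·c / 47.1 MHz = 5.86 m
βl = 2π·l/λ = 2π × 0.225 = 81.1°
tan(βl) = tan(81.1°) = 6.38
Z_in = Z_0·(Z_L + jZ_0·tanβl)/(Z_0 + jZ_L·tanβl)
     = 75·(19.8 + j375)/(739 + j126)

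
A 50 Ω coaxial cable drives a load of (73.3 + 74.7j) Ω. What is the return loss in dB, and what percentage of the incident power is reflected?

Γ = (23.3 + j74.7)/(123.3 + j74.7), |Γ| = 0.543
RL = −20·log₁₀(0.543) = 5.31 dB
P_refl/P_inc = |Γ|² = 0.295

RL ≈ 5.31 dB; 29.5% of incident power reflected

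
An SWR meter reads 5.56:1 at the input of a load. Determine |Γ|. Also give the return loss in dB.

|Γ| ≈ 0.695; return loss ≈ 3.16 dB

|Γ| = (S − 1)/(S + 1) = (5.56 − 1)/(5.56 + 1) = 4.56/6.56
RL = −20·log₁₀|Γ| = −20·log₁₀(0.695)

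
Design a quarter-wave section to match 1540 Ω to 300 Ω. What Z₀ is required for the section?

Z_qwt = √(Z_0·R_L) = √(300 × 1540) = √462000

Z_qwt ≈ 680 Ω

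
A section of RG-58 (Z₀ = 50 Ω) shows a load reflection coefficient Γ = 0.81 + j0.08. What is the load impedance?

Z_L ≈ 397 + j188 Ω

Z_L = Z_0·(1 + Γ)/(1 − Γ) = 50·(1.81 + j0.08)/(0.19 − j0.08)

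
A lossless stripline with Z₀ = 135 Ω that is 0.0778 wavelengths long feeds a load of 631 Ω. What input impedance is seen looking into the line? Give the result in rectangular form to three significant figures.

Z_in ≈ 113 − j208 Ω

βl = 2π × 0.0778 = 28°
tan(βl) = tan(28°) = 0.532
Z_in = Z_0·(Z_L + jZ_0·tanβl)/(Z_0 + jZ_L·tanβl)
     = 135·(631 + j71.8)/(135 + j336)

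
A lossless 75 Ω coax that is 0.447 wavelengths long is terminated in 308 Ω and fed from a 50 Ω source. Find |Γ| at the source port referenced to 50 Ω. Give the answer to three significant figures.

βl = 2π × 0.447 = 161°
tan(βl) = -0.346
Z_in = Z_0·(Z_L + jZ_0·tanβl)/(Z_0 + jZ_L·tanβl) = 114 + j136 Ω
Γ_s = (Z_in − Z_s)/(Z_in + Z_s) = (64.3 + j136)/(164 + j136), |Γ_s| = 0.706

|Γ| ≈ 0.706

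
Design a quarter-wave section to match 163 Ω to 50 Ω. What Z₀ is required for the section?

Z_qwt = √(Z_0·R_L) = √(50 × 163) = √8150

Z_qwt ≈ 90.3 Ω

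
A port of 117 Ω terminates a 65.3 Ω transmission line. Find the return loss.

RL ≈ 10.9 dB

Γ = (117 − 65.3)/(117 + 65.3) = 0.284
RL = −20·log₁₀|Γ| = −20·log₁₀(0.284)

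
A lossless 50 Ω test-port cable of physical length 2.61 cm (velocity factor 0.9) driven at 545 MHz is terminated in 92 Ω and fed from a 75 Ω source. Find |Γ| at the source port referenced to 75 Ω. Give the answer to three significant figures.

λ = v/f = 0.9·c / 545 MHz = 0.495 m
βl = 2π·l/λ = 2π × 0.0527 = 19°
tan(βl) = 0.344
Z_in = Z_0·(Z_L + jZ_0·tanβl)/(Z_0 + jZ_L·tanβl) = 73.5 − j29.3 Ω
Γ_s = (Z_in − Z_s)/(Z_in + Z_s) = (-1.52 − j29.3)/(148 − j29.3), |Γ_s| = 0.194

|Γ| ≈ 0.194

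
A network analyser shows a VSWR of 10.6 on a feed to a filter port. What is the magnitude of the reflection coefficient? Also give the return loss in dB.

|Γ| ≈ 0.828; return loss ≈ 1.64 dB

|Γ| = (S − 1)/(S + 1) = (10.6 − 1)/(10.6 + 1) = 9.6/11.6
RL = −20·log₁₀|Γ| = −20·log₁₀(0.828)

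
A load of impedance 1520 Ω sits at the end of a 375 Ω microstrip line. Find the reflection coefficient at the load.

Γ = (Z_L − Z_0)/(Z_L + Z_0) = (1520 − 375)/(1520 + 375) = 1145/1895

Γ = 0.604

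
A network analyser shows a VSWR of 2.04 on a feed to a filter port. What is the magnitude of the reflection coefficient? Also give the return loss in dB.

|Γ| ≈ 0.342; return loss ≈ 9.32 dB

|Γ| = (S − 1)/(S + 1) = (2.04 − 1)/(2.04 + 1) = 1.04/3.04
RL = −20·log₁₀|Γ| = −20·log₁₀(0.342)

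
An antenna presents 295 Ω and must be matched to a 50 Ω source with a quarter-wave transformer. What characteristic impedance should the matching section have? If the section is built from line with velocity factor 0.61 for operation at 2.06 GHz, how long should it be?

Z_qwt ≈ 121 Ω; length ≈ 2.22 cm

Z_qwt = √(Z_0·R_L) = √(50 × 295) = √14750
λ = 0.61·c/f = 0.0888 m, so l = λ/4 = 0.0222 m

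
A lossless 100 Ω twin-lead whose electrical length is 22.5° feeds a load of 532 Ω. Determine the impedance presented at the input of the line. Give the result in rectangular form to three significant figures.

tan(βl) = tan(22.5°) = 0.414
Z_in = Z_0·(Z_L + jZ_0·tanβl)/(Z_0 + jZ_L·tanβl)
     = 100·(532 + j41.4)/(100 + j220)

Z_in ≈ 106 − j193 Ω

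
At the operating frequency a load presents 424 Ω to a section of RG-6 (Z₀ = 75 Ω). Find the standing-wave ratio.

VSWR ≈ 5.65

For a purely resistive load, VSWR = R_L/Z_0 or Z_0/R_L (whichever > 1) = 424/75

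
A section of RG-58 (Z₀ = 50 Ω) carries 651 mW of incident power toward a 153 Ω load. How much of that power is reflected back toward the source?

Γ = (153 − 50)/(153 + 50) = 0.507
|Γ|² = 0.257
P_refl = |Γ|²·P_inc = 168 mW, P_del = (1 − |Γ|²)·P_inc = 483 mW

P_reflected ≈ 168 mW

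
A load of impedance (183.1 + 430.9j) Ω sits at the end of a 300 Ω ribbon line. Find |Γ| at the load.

|Γ| ≈ 0.69

Γ = (Z_L − Z_0)/(Z_L + Z_0) = (-116.9 + j430.9)/(483.1 + j430.9)
|Γ| = 446/647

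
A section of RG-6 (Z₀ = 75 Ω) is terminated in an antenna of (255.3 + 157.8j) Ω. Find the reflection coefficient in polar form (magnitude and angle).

Γ = (Z_L − Z_0)/(Z_L + Z_0) = (180.3 + j157.8)/(330.3 + j157.8)
|Γ| = 240/366 = 0.655

Γ ≈ 0.655 ∠ 15.7°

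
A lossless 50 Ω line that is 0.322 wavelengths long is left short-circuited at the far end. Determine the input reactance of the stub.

βl = 2π × 0.322 = 116°
tan(βl) = -2.06
For a short-circuited stub, Z_in = jZ_0·tan(βl)

X_in ≈ -103 Ω (capacitive)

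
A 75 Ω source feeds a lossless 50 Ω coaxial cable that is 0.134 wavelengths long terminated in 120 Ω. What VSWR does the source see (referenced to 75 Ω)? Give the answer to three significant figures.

βl = 2π × 0.134 = 48.2°
tan(βl) = 1.12
Z_in = Z_0·(Z_L + jZ_0·tanβl)/(Z_0 + jZ_L·tanβl) = 32.9 − j32.4 Ω
Γ_s = (Z_in − Z_s)/(Z_in + Z_s) = (-42.1 − j32.4)/(108 − j32.4), |Γ_s| = 0.472
VSWR = (1 + |Γ_s|)/(1 − |Γ_s|)

VSWR ≈ 2.79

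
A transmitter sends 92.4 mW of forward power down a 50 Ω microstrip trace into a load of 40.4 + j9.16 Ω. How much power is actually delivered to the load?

|Γ| = |(-9.6 + j9.16)/(90.4 + j9.16)| = 0.146
|Γ|² = 0.0213
P_refl = |Γ|²·P_inc = 1.97 mW, P_del = (1 − |Γ|²)·P_inc = 90.4 mW

P_delivered ≈ 90.4 mW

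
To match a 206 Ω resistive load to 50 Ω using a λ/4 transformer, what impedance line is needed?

Z_qwt ≈ 101 Ω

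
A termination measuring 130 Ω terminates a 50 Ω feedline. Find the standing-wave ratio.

VSWR ≈ 2.6

Γ = (130 − 50)/(130 + 50) = 0.444
VSWR = (1 + 0.444)/(1 − 0.444)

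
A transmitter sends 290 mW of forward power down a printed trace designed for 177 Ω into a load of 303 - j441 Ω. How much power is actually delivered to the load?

P_delivered ≈ 146 mW

|Γ| = |(126 − j441)/(480 − j441)| = 0.704
|Γ|² = 0.495
P_refl = |Γ|²·P_inc = 144 mW, P_del = (1 − |Γ|²)·P_inc = 146 mW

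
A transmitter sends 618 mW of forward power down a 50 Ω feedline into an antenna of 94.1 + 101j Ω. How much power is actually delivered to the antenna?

P_delivered ≈ 376 mW

|Γ| = |(44.1 + j101)/(144.1 + j101)| = 0.626
|Γ|² = 0.392
P_refl = |Γ|²·P_inc = 242 mW, P_del = (1 − |Γ|²)·P_inc = 376 mW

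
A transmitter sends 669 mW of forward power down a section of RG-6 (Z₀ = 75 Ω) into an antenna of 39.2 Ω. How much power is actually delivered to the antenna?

Γ = (39.2 − 75)/(39.2 + 75) = -0.313
|Γ|² = 0.0983
P_refl = |Γ|²·P_inc = 65.7 mW, P_del = (1 − |Γ|²)·P_inc = 603 mW

P_delivered ≈ 603 mW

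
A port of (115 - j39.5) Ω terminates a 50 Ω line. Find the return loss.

Γ = (65 − j39.5)/(165 − j39.5), |Γ| = 0.448
RL = −20·log₁₀|Γ| = −20·log₁₀(0.448)

RL ≈ 6.97 dB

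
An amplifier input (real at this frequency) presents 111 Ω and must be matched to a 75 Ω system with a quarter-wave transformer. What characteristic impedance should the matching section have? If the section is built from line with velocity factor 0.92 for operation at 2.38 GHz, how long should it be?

Z_qwt = √(Z_0·R_L) = √(75 × 111) = √8325
λ = 0.92·c/f = 0.116 m, so l = λ/4 = 0.029 m

Z_qwt ≈ 91.2 Ω; length ≈ 2.9 cm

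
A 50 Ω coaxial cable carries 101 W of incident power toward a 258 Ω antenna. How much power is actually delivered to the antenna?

P_delivered ≈ 54.9 W

Γ = (258 − 50)/(258 + 50) = 0.675
|Γ|² = 0.456
P_refl = |Γ|²·P_inc = 46.1 W, P_del = (1 − |Γ|²)·P_inc = 54.9 W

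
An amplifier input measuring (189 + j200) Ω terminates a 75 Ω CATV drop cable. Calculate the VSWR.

VSWR ≈ 5.56

Γ = (Z_L − Z_0)/(Z_L + Z_0) = (114 + j200)/(264 + j200)
|Γ| = 230/331 = 0.695
VSWR = (1 + |Γ|)/(1 − |Γ|) = 1.7/0.305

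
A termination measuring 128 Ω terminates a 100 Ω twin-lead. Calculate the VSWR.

VSWR ≈ 1.28

Γ = (128 − 100)/(128 + 100) = 0.123
VSWR = (1 + 0.123)/(1 − 0.123)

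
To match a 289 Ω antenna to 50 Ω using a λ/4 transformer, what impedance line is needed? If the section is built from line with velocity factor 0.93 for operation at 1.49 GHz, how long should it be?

Z_qwt = √(Z_0·R_L) = √(50 × 289) = √14450
λ = 0.93·c/f = 0.187 m, so l = λ/4 = 0.0468 m

Z_qwt ≈ 120 Ω; length ≈ 4.68 cm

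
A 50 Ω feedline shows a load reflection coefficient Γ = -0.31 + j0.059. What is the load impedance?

Z_L ≈ 26.2 + j3.43 Ω

Z_L = Z_0·(1 + Γ)/(1 − Γ) = 50·(0.69 + j0.059)/(1.31 − j0.059)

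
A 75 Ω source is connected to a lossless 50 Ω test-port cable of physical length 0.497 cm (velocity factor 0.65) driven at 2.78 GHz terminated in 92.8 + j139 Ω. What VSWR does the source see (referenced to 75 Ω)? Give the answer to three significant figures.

λ = v/f = 0.65·c / 2.78 GHz = 0.0701 m
βl = 2π·l/λ = 2π × 0.0709 = 25.5°
tan(βl) = 0.477
Z_in = Z_0·(Z_L + jZ_0·tanβl)/(Z_0 + jZ_L·tanβl) = 128 − j152 Ω
Γ_s = (Z_in − Z_s)/(Z_in + Z_s) = (52.9 − j152)/(203 − j152), |Γ_s| = 0.635
VSWR = (1 + |Γ_s|)/(1 − |Γ_s|)

VSWR ≈ 4.47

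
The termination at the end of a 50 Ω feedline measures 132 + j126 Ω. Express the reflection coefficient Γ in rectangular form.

Γ ≈ 0.629 + j0.257

Γ = (Z_L − Z_0)/(Z_L + Z_0) = (82 + j126)/(182 + j126)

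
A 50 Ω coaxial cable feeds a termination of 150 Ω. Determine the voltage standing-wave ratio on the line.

VSWR ≈ 3

For a purely resistive load, VSWR = R_L/Z_0 or Z_0/R_L (whichever > 1) = 150/50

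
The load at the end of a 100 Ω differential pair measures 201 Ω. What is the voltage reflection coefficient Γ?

Γ = 0.336

Γ = (Z_L − Z_0)/(Z_L + Z_0) = (201 − 100)/(201 + 100) = 101/301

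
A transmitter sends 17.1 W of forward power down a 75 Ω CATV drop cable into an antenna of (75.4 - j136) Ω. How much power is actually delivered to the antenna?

P_delivered ≈ 9.41 W

|Γ| = |(0.4 − j136)/(150.4 − j136)| = 0.671
|Γ|² = 0.45
P_refl = |Γ|²·P_inc = 7.69 W, P_del = (1 − |Γ|²)·P_inc = 9.41 W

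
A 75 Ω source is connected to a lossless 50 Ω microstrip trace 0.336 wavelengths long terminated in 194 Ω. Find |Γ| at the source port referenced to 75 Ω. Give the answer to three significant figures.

βl = 2π × 0.336 = 121°
tan(βl) = -1.67
Z_in = Z_0·(Z_L + jZ_0·tanβl)/(Z_0 + jZ_L·tanβl) = 17.1 + j27.3 Ω
Γ_s = (Z_in − Z_s)/(Z_in + Z_s) = (-57.9 + j27.3)/(92.1 + j27.3), |Γ_s| = 0.666

|Γ| ≈ 0.666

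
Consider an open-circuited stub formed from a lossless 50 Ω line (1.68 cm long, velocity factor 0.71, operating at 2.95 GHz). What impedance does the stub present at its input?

λ = v/f = 0.71·c / 2.95 GHz = 0.0722 m
βl = 2π·l/λ = 2π × 0.233 = 83.8°
tan(βl) = 9.15
For an open-circuited stub, Z_in = −jZ_0·cot(βl) = −jZ_0/tan(βl)

Z_in ≈ −j5.46 Ω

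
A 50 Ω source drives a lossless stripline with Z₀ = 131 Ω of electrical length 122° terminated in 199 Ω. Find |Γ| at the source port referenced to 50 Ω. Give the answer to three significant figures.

tan(βl) = -1.6
Z_in = Z_0·(Z_L + jZ_0·tanβl)/(Z_0 + jZ_L·tanβl) = 103 + j39.7 Ω
Γ_s = (Z_in − Z_s)/(Z_in + Z_s) = (52.6 + j39.7)/(153 + j39.7), |Γ_s| = 0.418

|Γ| ≈ 0.418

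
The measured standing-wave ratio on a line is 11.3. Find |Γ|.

|Γ| ≈ 0.837

|Γ| = (S − 1)/(S + 1) = (11.3 − 1)/(11.3 + 1) = 10.3/12.3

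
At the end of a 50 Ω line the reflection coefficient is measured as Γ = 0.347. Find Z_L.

Z_L ≈ 103 Ω

Z_L = Z_0·(1 + Γ)/(1 − Γ) = 50·(1.35)/(0.653)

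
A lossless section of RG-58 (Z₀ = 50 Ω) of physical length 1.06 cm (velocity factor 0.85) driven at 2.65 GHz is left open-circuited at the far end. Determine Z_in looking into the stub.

Z_in ≈ −j60.3 Ω

λ = v/f = 0.85·c / 2.65 GHz = 0.0962 m
βl = 2π·l/λ = 2π × 0.11 = 39.7°
tan(βl) = 0.829
For an open-circuited stub, Z_in = −jZ_0·cot(βl) = −jZ_0/tan(βl)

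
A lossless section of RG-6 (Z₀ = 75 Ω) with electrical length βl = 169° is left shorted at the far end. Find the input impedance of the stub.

Z_in ≈ −j14.6 Ω

tan(βl) = -0.194
For a shorted stub, Z_in = jZ_0·tan(βl)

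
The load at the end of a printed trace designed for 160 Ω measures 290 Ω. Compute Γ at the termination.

Γ = 0.289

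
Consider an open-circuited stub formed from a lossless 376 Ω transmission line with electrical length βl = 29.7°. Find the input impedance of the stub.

Z_in ≈ −j659 Ω

tan(βl) = 0.57
For an open-circuited stub, Z_in = −jZ_0·cot(βl) = −jZ_0/tan(βl)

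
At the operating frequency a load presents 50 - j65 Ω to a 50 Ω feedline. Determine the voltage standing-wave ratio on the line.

Γ = (Z_L − Z_0)/(Z_L + Z_0) = (0 − j65)/(100 − j65)
|Γ| = 65/119 = 0.545
VSWR = (1 + |Γ|)/(1 − |Γ|) = 1.54/0.455

VSWR ≈ 3.4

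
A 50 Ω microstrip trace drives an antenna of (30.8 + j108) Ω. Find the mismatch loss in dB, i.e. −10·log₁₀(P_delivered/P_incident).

mismatch loss ≈ 4.7 dB

Γ = (-19.2 + j108)/(80.8 + j108), |Γ| = 0.813
|Γ|² = 0.661, so P_del/P_inc = 1 − |Γ|² = 0.339
ML = −10·log₁₀(1 − |Γ|²)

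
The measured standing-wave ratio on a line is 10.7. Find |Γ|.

|Γ| = (S − 1)/(S + 1) = (10.7 − 1)/(10.7 + 1) = 9.7/11.7

|Γ| ≈ 0.829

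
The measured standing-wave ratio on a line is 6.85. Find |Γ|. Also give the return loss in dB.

|Γ| = (S − 1)/(S + 1) = (6.85 − 1)/(6.85 + 1) = 5.85/7.85
RL = −20·log₁₀|Γ| = −20·log₁₀(0.745)

|Γ| ≈ 0.745; return loss ≈ 2.55 dB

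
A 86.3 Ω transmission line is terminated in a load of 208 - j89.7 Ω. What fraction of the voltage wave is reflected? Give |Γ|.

|Γ| ≈ 0.491

Γ = (Z_L − Z_0)/(Z_L + Z_0) = (121.7 − j89.7)/(294.3 − j89.7)
|Γ| = 151/308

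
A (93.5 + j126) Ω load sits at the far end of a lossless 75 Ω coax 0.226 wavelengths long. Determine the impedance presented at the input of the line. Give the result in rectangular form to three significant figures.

Z_in ≈ 24.6 − j41.5 Ω

βl = 2π × 0.226 = 81.4°
tan(βl) = tan(81.4°) = 6.58
Z_in = Z_0·(Z_L + jZ_0·tanβl)/(Z_0 + jZ_L·tanβl)
     = 75·(93.5 + j620)/(-754 + j615)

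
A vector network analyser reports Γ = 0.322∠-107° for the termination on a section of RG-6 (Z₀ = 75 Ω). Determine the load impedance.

Z_L = Z_0·(1 + Γ)/(1 − Γ) = 75·(0.906 − j0.308)/(1.09 + j0.308)

Z_L ≈ 52 − j35.8 Ω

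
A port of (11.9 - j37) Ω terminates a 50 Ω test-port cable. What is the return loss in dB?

Γ = (-38.1 − j37)/(61.9 − j37), |Γ| = 0.736
RL = −20·log₁₀|Γ| = −20·log₁₀(0.736)

RL ≈ 2.66 dB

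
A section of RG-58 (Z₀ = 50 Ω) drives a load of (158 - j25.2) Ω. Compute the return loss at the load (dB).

RL ≈ 5.53 dB

Γ = (108 − j25.2)/(208 − j25.2), |Γ| = 0.529
RL = −20·log₁₀|Γ| = −20·log₁₀(0.529)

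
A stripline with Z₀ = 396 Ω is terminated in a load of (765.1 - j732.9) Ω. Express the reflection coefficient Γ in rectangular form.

Γ ≈ 0.512 − j0.308

Γ = (Z_L − Z_0)/(Z_L + Z_0) = (369.1 − j732.9)/(1161 − j732.9)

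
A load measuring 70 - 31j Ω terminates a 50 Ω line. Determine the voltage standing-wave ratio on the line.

Γ = (Z_L − Z_0)/(Z_L + Z_0) = (20 − j31)/(120 − j31)
|Γ| = 36.9/124 = 0.298
VSWR = (1 + |Γ|)/(1 − |Γ|) = 1.3/0.702

VSWR ≈ 1.85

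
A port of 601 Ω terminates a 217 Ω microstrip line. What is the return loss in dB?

Γ = (601 − 217)/(601 + 217) = 0.469
RL = −20·log₁₀|Γ| = −20·log₁₀(0.469)

RL ≈ 6.57 dB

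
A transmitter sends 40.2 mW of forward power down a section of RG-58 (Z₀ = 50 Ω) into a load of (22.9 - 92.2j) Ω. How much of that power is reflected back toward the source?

|Γ| = |(-27.1 − j92.2)/(72.9 − j92.2)| = 0.818
|Γ|² = 0.668
P_refl = |Γ|²·P_inc = 26.9 mW, P_del = (1 − |Γ|²)·P_inc = 13.3 mW

P_reflected ≈ 26.9 mW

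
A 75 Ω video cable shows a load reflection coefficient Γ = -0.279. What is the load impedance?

Z_L = Z_0·(1 + Γ)/(1 − Γ) = 75·(0.721)/(1.28)

Z_L ≈ 42.3 Ω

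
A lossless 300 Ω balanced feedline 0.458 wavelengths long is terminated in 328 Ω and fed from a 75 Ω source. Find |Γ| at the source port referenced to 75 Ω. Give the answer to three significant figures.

|Γ| ≈ 0.624

βl = 2π × 0.458 = 165°
tan(βl) = -0.27
Z_in = Z_0·(Z_L + jZ_0·tanβl)/(Z_0 + jZ_L·tanβl) = 324 + j14.6 Ω
Γ_s = (Z_in − Z_s)/(Z_in + Z_s) = (249 + j14.6)/(399 + j14.6), |Γ_s| = 0.624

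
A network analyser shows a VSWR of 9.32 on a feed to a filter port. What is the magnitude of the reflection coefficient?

|Γ| = (S − 1)/(S + 1) = (9.32 − 1)/(9.32 + 1) = 8.32/10.3

|Γ| ≈ 0.806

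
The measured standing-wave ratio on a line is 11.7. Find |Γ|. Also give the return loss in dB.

|Γ| ≈ 0.843; return loss ≈ 1.49 dB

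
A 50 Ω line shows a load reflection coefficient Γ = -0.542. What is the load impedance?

Z_L = Z_0·(1 + Γ)/(1 − Γ) = 50·(0.458)/(1.54)

Z_L ≈ 14.9 Ω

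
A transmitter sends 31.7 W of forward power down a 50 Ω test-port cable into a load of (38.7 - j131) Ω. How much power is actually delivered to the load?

P_delivered ≈ 9.8 W

|Γ| = |(-11.3 − j131)/(88.7 − j131)| = 0.831
|Γ|² = 0.691
P_refl = |Γ|²·P_inc = 21.9 W, P_del = (1 − |Γ|²)·P_inc = 9.8 W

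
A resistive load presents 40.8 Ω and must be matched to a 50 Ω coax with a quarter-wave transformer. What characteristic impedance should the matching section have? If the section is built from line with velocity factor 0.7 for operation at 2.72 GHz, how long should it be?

Z_qwt = √(Z_0·R_L) = √(50 × 40.8) = √2040
λ = 0.7·c/f = 0.0772 m, so l = λ/4 = 0.0193 m

Z_qwt ≈ 45.2 Ω; length ≈ 1.93 cm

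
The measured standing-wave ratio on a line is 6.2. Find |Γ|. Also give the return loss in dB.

|Γ| ≈ 0.722; return loss ≈ 2.83 dB

|Γ| = (S − 1)/(S + 1) = (6.2 − 1)/(6.2 + 1) = 5.2/7.2
RL = −20·log₁₀|Γ| = −20·log₁₀(0.722)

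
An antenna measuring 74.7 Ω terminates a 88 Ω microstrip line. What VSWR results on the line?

VSWR ≈ 1.18

Γ = (74.7 − 88)/(74.7 + 88) = -0.0817
VSWR = (1 + 0.0817)/(1 − 0.0817)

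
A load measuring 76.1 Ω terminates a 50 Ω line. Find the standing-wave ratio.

VSWR ≈ 1.52

Γ = (76.1 − 50)/(76.1 + 50) = 0.207
VSWR = (1 + 0.207)/(1 − 0.207)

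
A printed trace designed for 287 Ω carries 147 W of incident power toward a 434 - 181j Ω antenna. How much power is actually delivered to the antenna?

P_delivered ≈ 133 W

|Γ| = |(147 − j181)/(721 − j181)| = 0.314
|Γ|² = 0.0984
P_refl = |Γ|²·P_inc = 14.5 W, P_del = (1 − |Γ|²)·P_inc = 133 W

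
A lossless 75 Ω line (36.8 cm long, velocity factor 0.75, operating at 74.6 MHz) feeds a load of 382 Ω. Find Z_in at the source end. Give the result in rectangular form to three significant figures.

λ = v/f = 0.75·c / 74.6 MHz = 3.02 m
βl = 2π·l/λ = 2π × 0.122 = 43.9°
tan(βl) = tan(43.9°) = 0.963
Z_in = Z_0·(Z_L + jZ_0·tanβl)/(Z_0 + jZ_L·tanβl)
     = 75·(382 + j72.2)/(75 + j368)

Z_in ≈ 29.4 − j71.9 Ω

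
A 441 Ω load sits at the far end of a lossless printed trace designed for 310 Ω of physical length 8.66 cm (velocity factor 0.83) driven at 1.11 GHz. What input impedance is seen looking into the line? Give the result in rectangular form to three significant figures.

λ = v/f = 0.83·c / 1.11 GHz = 0.224 m
βl = 2π·l/λ = 2π × 0.386 = 139°
tan(βl) = tan(139°) = -0.87
Z_in = Z_0·(Z_L + jZ_0·tanβl)/(Z_0 + jZ_L·tanβl)
     = 310·(441 − j270)/(310 − j384)

Z_in ≈ 306 + j109 Ω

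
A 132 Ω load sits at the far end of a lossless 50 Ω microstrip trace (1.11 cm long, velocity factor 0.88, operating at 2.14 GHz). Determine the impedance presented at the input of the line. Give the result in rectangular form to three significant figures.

Z_in ≈ 48.7 − j49.8 Ω

λ = v/f = 0.88·c / 2.14 GHz = 0.123 m
βl = 2π·l/λ = 2π × 0.09 = 32.4°
tan(βl) = tan(32.4°) = 0.634
Z_in = Z_0·(Z_L + jZ_0·tanβl)/(Z_0 + jZ_L·tanβl)
     = 50·(132 + j31.7)/(50 + j83.7)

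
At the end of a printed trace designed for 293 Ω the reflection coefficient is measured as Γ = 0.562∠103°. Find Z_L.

Z_L = Z_0·(1 + Γ)/(1 − Γ) = 293·(0.874 + j0.548)/(1.13 − j0.548)

Z_L ≈ 128 + j205 Ω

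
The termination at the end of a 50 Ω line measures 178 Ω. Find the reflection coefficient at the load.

Γ = 0.561

Γ = (Z_L − Z_0)/(Z_L + Z_0) = (178 − 50)/(178 + 50) = 128/228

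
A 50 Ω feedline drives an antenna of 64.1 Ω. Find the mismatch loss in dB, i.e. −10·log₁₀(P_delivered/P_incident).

Γ = (64.1 − 50)/(64.1 + 50) = 0.124
|Γ|² = 0.0153, so P_del/P_inc = 1 − |Γ|² = 0.985
ML = −10·log₁₀(1 − |Γ|²)

mismatch loss ≈ 0.0668 dB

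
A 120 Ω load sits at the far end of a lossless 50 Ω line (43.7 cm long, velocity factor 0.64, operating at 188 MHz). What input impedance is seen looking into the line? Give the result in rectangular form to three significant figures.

λ = v/f = 0.64·c / 188 MHz = 1.02 m
βl = 2π·l/λ = 2π × 0.428 = 154°
tan(βl) = tan(154°) = -0.487
Z_in = Z_0·(Z_L + jZ_0·tanβl)/(Z_0 + jZ_L·tanβl)
     = 50·(120 − j24.3)/(50 − j58.4)

Z_in ≈ 62.8 + j49 Ω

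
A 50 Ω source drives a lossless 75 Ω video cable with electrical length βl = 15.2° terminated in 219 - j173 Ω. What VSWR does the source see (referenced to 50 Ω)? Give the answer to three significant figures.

tan(βl) = 0.272
Z_in = Z_0·(Z_L + jZ_0·tanβl)/(Z_0 + jZ_L·tanβl) = 71.8 − j129 Ω
Γ_s = (Z_in − Z_s)/(Z_in + Z_s) = (21.8 − j129)/(122 − j129), |Γ_s| = 0.737
VSWR = (1 + |Γ_s|)/(1 − |Γ_s|)

VSWR ≈ 6.6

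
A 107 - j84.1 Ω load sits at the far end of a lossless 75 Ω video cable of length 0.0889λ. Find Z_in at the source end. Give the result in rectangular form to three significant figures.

Z_in ≈ 40.3 − j43 Ω

βl = 2π × 0.0889 = 32°
tan(βl) = tan(32°) = 0.625
Z_in = Z_0·(Z_L + jZ_0·tanβl)/(Z_0 + jZ_L·tanβl)
     = 75·(107 − j37.2)/(128 + j66.9)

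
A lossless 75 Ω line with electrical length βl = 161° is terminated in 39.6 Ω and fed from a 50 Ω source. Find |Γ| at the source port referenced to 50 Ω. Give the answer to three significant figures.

tan(βl) = -0.344
Z_in = Z_0·(Z_L + jZ_0·tanβl)/(Z_0 + jZ_L·tanβl) = 42.9 − j18 Ω
Γ_s = (Z_in − Z_s)/(Z_in + Z_s) = (-7.12 − j18)/(92.9 − j18), |Γ_s| = 0.205

|Γ| ≈ 0.205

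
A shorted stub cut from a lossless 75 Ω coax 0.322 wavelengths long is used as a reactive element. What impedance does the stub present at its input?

Z_in ≈ −j154 Ω

βl = 2π × 0.322 = 116°
tan(βl) = -2.06
For a shorted stub, Z_in = jZ_0·tan(βl)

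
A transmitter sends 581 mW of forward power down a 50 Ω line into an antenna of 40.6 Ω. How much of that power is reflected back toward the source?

P_reflected ≈ 6.25 mW

Γ = (40.6 − 50)/(40.6 + 50) = -0.104
|Γ|² = 0.0108
P_refl = |Γ|²·P_inc = 6.25 mW, P_del = (1 − |Γ|²)·P_inc = 575 mW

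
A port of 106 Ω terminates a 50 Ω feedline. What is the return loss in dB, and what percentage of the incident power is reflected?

Γ = (106 − 50)/(106 + 50) = 0.359
RL = −20·log₁₀(0.359) = 8.9 dB
P_refl/P_inc = |Γ|² = 0.129

RL ≈ 8.9 dB; 12.9% of incident power reflected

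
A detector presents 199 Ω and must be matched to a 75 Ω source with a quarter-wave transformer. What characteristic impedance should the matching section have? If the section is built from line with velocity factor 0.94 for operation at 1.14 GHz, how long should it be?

Z_qwt = √(Z_0·R_L) = √(75 × 199) = √14920
λ = 0.94·c/f = 0.247 m, so l = λ/4 = 0.0618 m

Z_qwt ≈ 122 Ω; length ≈ 6.18 cm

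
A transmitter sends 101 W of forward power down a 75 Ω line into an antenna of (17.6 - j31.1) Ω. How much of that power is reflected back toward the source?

|Γ| = |(-57.4 − j31.1)/(92.6 − j31.1)| = 0.668
|Γ|² = 0.447
P_refl = |Γ|²·P_inc = 45.1 W, P_del = (1 − |Γ|²)·P_inc = 55.9 W

P_reflected ≈ 45.1 W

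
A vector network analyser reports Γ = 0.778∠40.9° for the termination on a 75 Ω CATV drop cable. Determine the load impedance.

Z_L ≈ 69 + j178 Ω

Z_L = Z_0·(1 + Γ)/(1 − Γ) = 75·(1.59 + j0.509)/(0.412 − j0.509)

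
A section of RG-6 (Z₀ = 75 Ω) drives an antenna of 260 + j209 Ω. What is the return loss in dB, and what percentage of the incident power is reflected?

Γ = (185 + j209)/(335 + j209), |Γ| = 0.707
RL = −20·log₁₀(0.707) = 3.01 dB
P_refl/P_inc = |Γ|² = 0.5

RL ≈ 3.01 dB; 50% of incident power reflected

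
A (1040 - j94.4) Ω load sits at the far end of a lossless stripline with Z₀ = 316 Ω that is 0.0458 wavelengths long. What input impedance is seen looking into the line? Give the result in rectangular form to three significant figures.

Z_in ≈ 530 − j475 Ω

βl = 2π × 0.0458 = 16.5°
tan(βl) = tan(16.5°) = 0.296
Z_in = Z_0·(Z_L + jZ_0·tanβl)/(Z_0 + jZ_L·tanβl)
     = 316·(1040 − j0.869)/(344 + j308)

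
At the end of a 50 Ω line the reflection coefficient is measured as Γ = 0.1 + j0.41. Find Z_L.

Z_L ≈ 42 + j41.9 Ω

Z_L = Z_0·(1 + Γ)/(1 − Γ) = 50·(1.1 + j0.41)/(0.9 − j0.41)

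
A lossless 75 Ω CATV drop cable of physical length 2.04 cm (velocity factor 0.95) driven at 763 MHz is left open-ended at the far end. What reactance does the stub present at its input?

λ = v/f = 0.95·c / 763 MHz = 0.374 m
βl = 2π·l/λ = 2π × 0.0546 = 19.7°
tan(βl) = 0.357
For an open-ended stub, Z_in = −jZ_0·cot(βl) = −jZ_0/tan(βl)

X_in ≈ -210 Ω (capacitive)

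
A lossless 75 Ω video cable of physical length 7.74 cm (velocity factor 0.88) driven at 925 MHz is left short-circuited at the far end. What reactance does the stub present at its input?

λ = v/f = 0.88·c / 925 MHz = 0.285 m
βl = 2π·l/λ = 2π × 0.271 = 97.6°
tan(βl) = -7.47
For a short-circuited stub, Z_in = jZ_0·tan(βl)

X_in ≈ -560 Ω (capacitive)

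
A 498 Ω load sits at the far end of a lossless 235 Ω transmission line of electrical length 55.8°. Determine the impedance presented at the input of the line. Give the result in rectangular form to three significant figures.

Z_in ≈ 147 − j113 Ω

tan(βl) = tan(55.8°) = 1.47
Z_in = Z_0·(Z_L + jZ_0·tanβl)/(Z_0 + jZ_L·tanβl)
     = 235·(498 + j346)/(235 + j733)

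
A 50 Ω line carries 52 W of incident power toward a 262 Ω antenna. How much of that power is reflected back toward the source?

Γ = (262 − 50)/(262 + 50) = 0.679
|Γ|² = 0.462
P_refl = |Γ|²·P_inc = 24 W, P_del = (1 − |Γ|²)·P_inc = 28 W

P_reflected ≈ 24 W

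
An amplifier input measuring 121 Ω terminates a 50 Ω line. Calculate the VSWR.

For a purely resistive load, VSWR = R_L/Z_0 or Z_0/R_L (whichever > 1) = 121/50

VSWR ≈ 2.42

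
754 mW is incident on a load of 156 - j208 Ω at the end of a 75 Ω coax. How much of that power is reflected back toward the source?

P_reflected ≈ 389 mW

|Γ| = |(81 − j208)/(231 − j208)| = 0.718
|Γ|² = 0.516
P_refl = |Γ|²·P_inc = 389 mW, P_del = (1 − |Γ|²)·P_inc = 365 mW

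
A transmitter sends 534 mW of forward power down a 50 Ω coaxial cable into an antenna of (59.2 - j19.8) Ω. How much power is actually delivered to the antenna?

|Γ| = |(9.2 − j19.8)/(109.2 − j19.8)| = 0.197
|Γ|² = 0.0387
P_refl = |Γ|²·P_inc = 20.7 mW, P_del = (1 − |Γ|²)·P_inc = 513 mW

P_delivered ≈ 513 mW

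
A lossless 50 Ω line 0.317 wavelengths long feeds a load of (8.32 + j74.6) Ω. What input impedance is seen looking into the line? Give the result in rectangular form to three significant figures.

Z_in ≈ 2.64 − j8.33 Ω

βl = 2π × 0.317 = 114°
tan(βl) = tan(114°) = -2.23
Z_in = Z_0·(Z_L + jZ_0·tanβl)/(Z_0 + jZ_L·tanβl)
     = 50·(8.32 − j37.1)/(217 − j18.6)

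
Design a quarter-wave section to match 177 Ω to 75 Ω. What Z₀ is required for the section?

Z_qwt ≈ 115 Ω

Z_qwt = √(Z_0·R_L) = √(75 × 177) = √13280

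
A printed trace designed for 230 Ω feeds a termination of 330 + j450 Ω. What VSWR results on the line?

Γ = (Z_L − Z_0)/(Z_L + Z_0) = (100 + j450)/(560 + j450)
|Γ| = 461/718 = 0.642
VSWR = (1 + |Γ|)/(1 − |Γ|) = 1.64/0.358

VSWR ≈ 4.58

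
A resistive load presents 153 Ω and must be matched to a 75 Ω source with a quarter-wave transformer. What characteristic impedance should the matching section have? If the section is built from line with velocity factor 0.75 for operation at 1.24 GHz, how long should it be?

Z_qwt = √(Z_0·R_L) = √(75 × 153) = √11480
λ = 0.75·c/f = 0.181 m, so l = λ/4 = 0.0454 m

Z_qwt ≈ 107 Ω; length ≈ 4.54 cm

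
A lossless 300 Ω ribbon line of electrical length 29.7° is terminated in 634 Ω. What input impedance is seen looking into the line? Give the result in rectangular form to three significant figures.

Z_in ≈ 343 − j242 Ω

tan(βl) = tan(29.7°) = 0.57
Z_in = Z_0·(Z_L + jZ_0·tanβl)/(Z_0 + jZ_L·tanβl)
     = 300·(634 + j171)/(300 + j362)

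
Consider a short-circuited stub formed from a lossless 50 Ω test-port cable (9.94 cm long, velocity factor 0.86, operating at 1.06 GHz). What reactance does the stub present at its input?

λ = v/f = 0.86·c / 1.06 GHz = 0.243 m
βl = 2π·l/λ = 2π × 0.408 = 147°
tan(βl) = -0.649
For a short-circuited stub, Z_in = jZ_0·tan(βl)

X_in ≈ -32.4 Ω (capacitive)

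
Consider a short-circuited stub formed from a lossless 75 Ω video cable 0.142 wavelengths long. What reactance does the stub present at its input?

βl = 2π × 0.142 = 51.1°
tan(βl) = 1.24
For a short-circuited stub, Z_in = jZ_0·tan(βl)

X_in ≈ 93 Ω (inductive)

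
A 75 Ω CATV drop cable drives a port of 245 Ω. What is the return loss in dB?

RL ≈ 5.49 dB

Γ = (245 − 75)/(245 + 75) = 0.531
RL = −20·log₁₀|Γ| = −20·log₁₀(0.531)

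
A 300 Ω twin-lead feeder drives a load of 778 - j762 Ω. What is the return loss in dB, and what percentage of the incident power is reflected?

Γ = (478 − j762)/(1078 − j762), |Γ| = 0.681
RL = −20·log₁₀(0.681) = 3.33 dB
P_refl/P_inc = |Γ|² = 0.464

RL ≈ 3.33 dB; 46.4% of incident power reflected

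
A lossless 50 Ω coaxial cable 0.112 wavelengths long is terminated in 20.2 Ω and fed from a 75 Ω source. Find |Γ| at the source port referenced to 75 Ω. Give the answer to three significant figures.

βl = 2π × 0.112 = 40.3°
tan(βl) = 0.849
Z_in = Z_0·(Z_L + jZ_0·tanβl)/(Z_0 + jZ_L·tanβl) = 31.1 + j31.8 Ω
Γ_s = (Z_in − Z_s)/(Z_in + Z_s) = (-43.9 + j31.8)/(106 + j31.8), |Γ_s| = 0.489

|Γ| ≈ 0.489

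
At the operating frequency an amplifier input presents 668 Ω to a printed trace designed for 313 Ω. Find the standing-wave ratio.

VSWR ≈ 2.13

Γ = (668 − 313)/(668 + 313) = 0.362
VSWR = (1 + 0.362)/(1 − 0.362)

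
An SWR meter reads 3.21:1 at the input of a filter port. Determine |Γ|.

|Γ| = (S − 1)/(S + 1) = (3.21 − 1)/(3.21 + 1) = 2.21/4.21

|Γ| ≈ 0.525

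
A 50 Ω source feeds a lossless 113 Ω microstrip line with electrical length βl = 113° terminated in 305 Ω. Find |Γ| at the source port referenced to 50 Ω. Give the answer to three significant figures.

|Γ| ≈ 0.381

tan(βl) = -2.36
Z_in = Z_0·(Z_L + jZ_0·tanβl)/(Z_0 + jZ_L·tanβl) = 48.2 + j40.4 Ω
Γ_s = (Z_in − Z_s)/(Z_in + Z_s) = (-1.78 + j40.4)/(98.2 + j40.4), |Γ_s| = 0.381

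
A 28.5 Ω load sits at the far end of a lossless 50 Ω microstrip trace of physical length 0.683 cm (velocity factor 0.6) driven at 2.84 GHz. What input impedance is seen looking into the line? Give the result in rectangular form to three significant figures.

λ = v/f = 0.6·c / 2.84 GHz = 0.0634 m
βl = 2π·l/λ = 2π × 0.108 = 38.8°
tan(βl) = tan(38.8°) = 0.804
Z_in = Z_0·(Z_L + jZ_0·tanβl)/(Z_0 + jZ_L·tanβl)
     = 50·(28.5 + j40.2)/(50 + j22.9)

Z_in ≈ 38.8 + j22.4 Ω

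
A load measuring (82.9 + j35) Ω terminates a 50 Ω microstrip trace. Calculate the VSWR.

VSWR ≈ 2.07

Γ = (Z_L − Z_0)/(Z_L + Z_0) = (32.9 + j35)/(132.9 + j35)
|Γ| = 48/137 = 0.35
VSWR = (1 + |Γ|)/(1 − |Γ|) = 1.35/0.65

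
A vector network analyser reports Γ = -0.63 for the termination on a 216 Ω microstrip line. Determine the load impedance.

Z_L ≈ 49 Ω

Z_L = Z_0·(1 + Γ)/(1 − Γ) = 216·(0.37)/(1.63)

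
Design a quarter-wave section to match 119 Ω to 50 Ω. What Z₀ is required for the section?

Z_qwt = √(Z_0·R_L) = √(50 × 119) = √5950

Z_qwt ≈ 77.1 Ω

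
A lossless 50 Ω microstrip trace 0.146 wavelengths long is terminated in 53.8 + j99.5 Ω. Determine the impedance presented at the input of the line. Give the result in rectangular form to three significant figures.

βl = 2π × 0.146 = 52.6°
tan(βl) = tan(52.6°) = 1.31
Z_in = Z_0·(Z_L + jZ_0·tanβl)/(Z_0 + jZ_L·tanβl)
     = 50·(53.8 + j165)/(-80 + j70.3)

Z_in ≈ 32.1 − j74.8 Ω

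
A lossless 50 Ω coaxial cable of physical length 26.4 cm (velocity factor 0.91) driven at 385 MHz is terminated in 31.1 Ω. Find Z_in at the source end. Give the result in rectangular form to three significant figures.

Z_in ≈ 45.5 − j22.4 Ω

λ = v/f = 0.91·c / 385 MHz = 0.709 m
βl = 2π·l/λ = 2π × 0.372 = 134°
tan(βl) = tan(134°) = -1.03
Z_in = Z_0·(Z_L + jZ_0·tanβl)/(Z_0 + jZ_L·tanβl)
     = 50·(31.1 − j51.7)/(50 − j32.2)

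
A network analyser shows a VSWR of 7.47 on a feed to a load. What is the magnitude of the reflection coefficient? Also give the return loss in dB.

|Γ| ≈ 0.764; return loss ≈ 2.34 dB

|Γ| = (S − 1)/(S + 1) = (7.47 − 1)/(7.47 + 1) = 6.47/8.47
RL = −20·log₁₀|Γ| = −20·log₁₀(0.764)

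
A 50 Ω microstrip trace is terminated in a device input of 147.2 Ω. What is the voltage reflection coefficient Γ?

Γ = 0.493

Γ = (Z_L − Z_0)/(Z_L + Z_0) = (147.2 − 50)/(147.2 + 50) = 97.2/197.2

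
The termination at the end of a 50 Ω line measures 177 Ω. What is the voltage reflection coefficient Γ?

Γ = 0.559

Γ = (Z_L − Z_0)/(Z_L + Z_0) = (177 − 50)/(177 + 50) = 127/227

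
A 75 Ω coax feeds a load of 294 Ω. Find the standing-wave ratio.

Γ = (294 − 75)/(294 + 75) = 0.593
VSWR = (1 + 0.593)/(1 − 0.593)

VSWR ≈ 3.92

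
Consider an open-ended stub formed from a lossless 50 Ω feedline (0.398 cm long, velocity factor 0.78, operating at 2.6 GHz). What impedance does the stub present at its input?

Z_in ≈ −j175 Ω

λ = v/f = 0.78·c / 2.6 GHz = 0.09 m
βl = 2π·l/λ = 2π × 0.0442 = 15.9°
tan(βl) = 0.285
For an open-ended stub, Z_in = −jZ_0·cot(βl) = −jZ_0/tan(βl)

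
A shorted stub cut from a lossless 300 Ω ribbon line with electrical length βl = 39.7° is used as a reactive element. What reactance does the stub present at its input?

X_in ≈ 249 Ω (inductive)

tan(βl) = 0.83
For a shorted stub, Z_in = jZ_0·tan(βl)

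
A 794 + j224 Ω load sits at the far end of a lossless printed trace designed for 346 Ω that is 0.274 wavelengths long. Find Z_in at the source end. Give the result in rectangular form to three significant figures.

βl = 2π × 0.274 = 98.6°
tan(βl) = tan(98.6°) = -6.58
Z_in = Z_0·(Z_L + jZ_0·tanβl)/(Z_0 + jZ_L·tanβl)
     = 346·(794 − j2050)/(1820 − j5230)

Z_in ≈ 138 + j4.66 Ω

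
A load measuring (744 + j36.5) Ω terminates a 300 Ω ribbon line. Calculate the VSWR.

VSWR ≈ 2.49

Γ = (Z_L − Z_0)/(Z_L + Z_0) = (444 + j36.5)/(1044 + j36.5)
|Γ| = 445/1040 = 0.426
VSWR = (1 + |Γ|)/(1 − |Γ|) = 1.43/0.574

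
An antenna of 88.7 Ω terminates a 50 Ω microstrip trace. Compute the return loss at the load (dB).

Γ = (88.7 − 50)/(88.7 + 50) = 0.279
RL = −20·log₁₀|Γ| = −20·log₁₀(0.279)

RL ≈ 11.1 dB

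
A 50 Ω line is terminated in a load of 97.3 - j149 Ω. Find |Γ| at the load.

|Γ| ≈ 0.746

Γ = (Z_L − Z_0)/(Z_L + Z_0) = (47.3 − j149)/(147.3 − j149)
|Γ| = 156/210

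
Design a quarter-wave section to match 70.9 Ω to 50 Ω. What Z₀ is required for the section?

Z_qwt = √(Z_0·R_L) = √(50 × 70.9) = √3545

Z_qwt ≈ 59.5 Ω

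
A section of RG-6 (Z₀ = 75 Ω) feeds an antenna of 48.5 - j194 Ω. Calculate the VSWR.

Γ = (Z_L − Z_0)/(Z_L + Z_0) = (-26.5 − j194)/(123.5 − j194)
|Γ| = 196/230 = 0.851
VSWR = (1 + |Γ|)/(1 − |Γ|) = 1.85/0.149

VSWR ≈ 12.5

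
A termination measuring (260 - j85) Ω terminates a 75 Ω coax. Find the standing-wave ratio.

VSWR ≈ 3.87

Γ = (Z_L − Z_0)/(Z_L + Z_0) = (185 − j85)/(335 − j85)
|Γ| = 204/346 = 0.589
VSWR = (1 + |Γ|)/(1 − |Γ|) = 1.59/0.411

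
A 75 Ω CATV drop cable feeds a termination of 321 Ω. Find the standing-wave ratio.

VSWR ≈ 4.28

For a purely resistive load, VSWR = R_L/Z_0 or Z_0/R_L (whichever > 1) = 321/75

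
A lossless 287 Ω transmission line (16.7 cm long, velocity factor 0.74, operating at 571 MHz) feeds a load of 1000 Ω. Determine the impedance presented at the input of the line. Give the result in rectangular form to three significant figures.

λ = v/f = 0.74·c / 571 MHz = 0.389 m
βl = 2π·l/λ = 2π × 0.43 = 155°
tan(βl) = tan(155°) = -0.474
Z_in = Z_0·(Z_L + jZ_0·tanβl)/(Z_0 + jZ_L·tanβl)
     = 287·(1000 − j136)/(287 − j474)

Z_in ≈ 328 + j407 Ω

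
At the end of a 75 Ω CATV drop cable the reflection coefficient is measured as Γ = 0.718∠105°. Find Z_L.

Z_L = Z_0·(1 + Γ)/(1 − Γ) = 75·(0.814 + j0.694)/(1.19 − j0.694)

Z_L ≈ 19.3 + j55.1 Ω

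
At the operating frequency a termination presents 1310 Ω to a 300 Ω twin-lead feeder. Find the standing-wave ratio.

VSWR ≈ 4.37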